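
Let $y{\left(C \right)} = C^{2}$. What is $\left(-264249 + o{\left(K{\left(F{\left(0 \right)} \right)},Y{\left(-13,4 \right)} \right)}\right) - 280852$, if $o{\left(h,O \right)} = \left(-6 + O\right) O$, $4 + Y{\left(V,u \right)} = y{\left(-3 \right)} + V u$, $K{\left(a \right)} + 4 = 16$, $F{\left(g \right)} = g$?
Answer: $-542610$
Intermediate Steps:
$K{\left(a \right)} = 12$ ($K{\left(a \right)} = -4 + 16 = 12$)
$Y{\left(V,u \right)} = 5 + V u$ ($Y{\left(V,u \right)} = -4 + \left(\left(-3\right)^{2} + V u\right) = -4 + \left(9 + V u\right) = 5 + V u$)
$o{\left(h,O \right)} = O \left(-6 + O\right)$
$\left(-264249 + o{\left(K{\left(F{\left(0 \right)} \right)},Y{\left(-13,4 \right)} \right)}\right) - 280852 = \left(-264249 + \left(5 - 52\right) \left(-6 + \left(5 - 52\right)\right)\right) - 280852 = \left(-264249 - 47 \left(-6 - 47\right)\right) - 280852 = \left(-264249 - -2491\right) - 280852 = \left(-264249 + 2491\right) - 280852 = -261758 - 280852 = -542610$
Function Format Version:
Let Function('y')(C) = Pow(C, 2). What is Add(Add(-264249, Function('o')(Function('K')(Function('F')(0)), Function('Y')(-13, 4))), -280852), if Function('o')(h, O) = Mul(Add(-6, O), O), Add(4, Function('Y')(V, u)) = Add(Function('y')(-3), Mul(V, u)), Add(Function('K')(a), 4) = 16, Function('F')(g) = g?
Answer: -542610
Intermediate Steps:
Function('K')(a) = 12 (Function('K')(a) = Add(-4, 16) = 12)
Function('Y')(V, u) = Add(5, Mul(V, u)) (Function('Y')(V, u) = Add(-4, Add(Pow(-3, 2), Mul(V, u))) = Add(-4, Add(9, Mul(V, u))) = Add(5, Mul(V, u)))
Function('o')(h, O) = Mul(O, Add(-6, O))
Add(Add(-264249, Function('o')(Function('K')(Function('F')(0)), Function('Y')(-13, 4))), -280852) = Add(Add(-264249, Mul(Add(5, Mul(-13, 4)), Add(-6, Add(5, Mul(-13, 4))))), -280852) = Add(Add(-264249, Mul(Add(5, -52), Add(-6, Add(5, -52)))), -280852) = Add(Add(-264249, Mul(-47, Add(-6, -47))), -280852) = Add(Add(-264249, Mul(-47, -53)), -280852) = Add(Add(-264249, 2491), -280852) = Add(-261758, -280852) = -542610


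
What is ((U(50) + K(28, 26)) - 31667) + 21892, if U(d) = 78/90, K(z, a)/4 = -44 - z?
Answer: -150932/15 ≈ -10062.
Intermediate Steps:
K(z, a) = -176 - 4*z (K(z, a) = 4*(-44 - z) = -176 - 4*z)
U(d) = 13/15 (U(d) = 78*(1/90) = 13/15)
((U(50) + K(28, 26)) - 31667) + 21892 = ((13/15 + (-176 - 4*28)) - 31667) + 21892 = ((13/15 + (-176 - 112)) - 31667) + 21892 = ((13/15 - 288) - 31667) + 21892 = (-4307/15 - 31667) + 21892 = -479312/15 + 21892 = -150932/15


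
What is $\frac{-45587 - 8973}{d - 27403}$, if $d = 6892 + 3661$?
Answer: $\frac{5456}{1685} \approx 3.238$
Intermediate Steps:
$d = 10553$
$\frac{-45587 - 8973}{d - 27403} = \frac{-45587 - 8973}{10553 - 27403} = - \frac{54560}{-16850} = \left(-54560\right) \left(- \frac{1}{16850}\right) = \frac{5456}{1685}$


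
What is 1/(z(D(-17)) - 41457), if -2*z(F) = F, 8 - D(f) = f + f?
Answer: -1/41478 ≈ -2.4109e-5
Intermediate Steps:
D(f) = 8 - 2*f (D(f) = 8 - (f + f) = 8 - 2*f)
z(F) = -F/2
1/(z(D(-17)) - 41457) = 1/(-(8 - 2*(-17))/2 - 41457) = 1/(-(8 + 34)/2 - 41457) = 1/(-½*42 - 41457) = 1/(-21 - 41457) = 1/(-41478) = -1/41478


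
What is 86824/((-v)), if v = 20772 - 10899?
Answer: -86824/9873 ≈ -8.7941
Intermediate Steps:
v = 9873
86824/((-v)) = 86824/((-1*9873)) = 86824/(-9873) = 86824*(-1/9873) = -86824/9873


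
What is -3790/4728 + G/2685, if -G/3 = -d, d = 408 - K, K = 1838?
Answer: -1015309/423156 ≈ -2.3994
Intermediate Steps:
d = -1430 (d = 408 - 1*1838 = 408 - 1838 = -1430)
G = -4290 (G = -(-3)*(-1430) = -3*1430 = -4290)
-3790/4728 + G/2685 = -3790/4728 - 4290/2685 = -3790*1/4728 - 4290*1/2685 = -1895/2364 - 286/179 = -1015309/423156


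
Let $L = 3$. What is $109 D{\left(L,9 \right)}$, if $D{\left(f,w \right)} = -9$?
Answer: $-981$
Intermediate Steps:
$109 D{\left(L,9 \right)} = 109 \left(-9\right) = -981$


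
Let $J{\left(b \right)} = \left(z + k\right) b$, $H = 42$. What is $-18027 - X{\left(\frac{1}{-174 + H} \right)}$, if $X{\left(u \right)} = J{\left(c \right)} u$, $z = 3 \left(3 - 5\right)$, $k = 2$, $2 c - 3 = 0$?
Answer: $- \frac{396595}{22} \approx -18027.0$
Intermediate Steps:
$c = \frac{3}{2}$ ($c = \frac{3}{2} + \frac{1}{2} \cdot 0 = \frac{3}{2} + 0 = \frac{3}{2} \approx 1.5$)
$z = -6$ ($z = 3 \left(-2\right) = -6$)
$J{\left(b \right)} = - 4 b$ ($J{\left(b \right)} = \left(-6 + 2\right) b = - 4 b$)
$X{\left(u \right)} = - 6 u$ ($X{\left(u \right)} = \left(-4\right) \frac{3}{2} u = - 6 u$)
$-18027 - X{\left(\frac{1}{-174 + H} \right)} = -18027 - - \frac{6}{-174 + 42} = -18027 - - \frac{6}{-132} = -18027 - \left(-6\right) \left(- \frac{1}{132}\right) = -18027 - \frac{1}{22} = - \frac{396595}{22}$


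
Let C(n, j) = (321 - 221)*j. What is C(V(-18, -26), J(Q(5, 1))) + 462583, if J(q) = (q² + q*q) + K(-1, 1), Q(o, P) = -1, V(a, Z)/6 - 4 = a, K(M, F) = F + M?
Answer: 462783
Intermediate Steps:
V(a, Z) = 24 + 6*a
J(q) = 2*q² (J(q) = (q² + q*q) + (1 - 1) = (q² + q²) + 0 = 2*q² + 0 = 2*q²)
C(n, j) = 100*j
C(V(-18, -26), J(Q(5, 1))) + 462583 = 100*(2*(-1)²) + 462583 = 100*(2*1) + 462583 = 100*2 + 462583 = 200 + 462583 = 462783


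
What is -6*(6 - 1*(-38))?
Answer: -264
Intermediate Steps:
-6*(6 - 1*(-38)) = -6*(6 + 38) = -6*44 = -264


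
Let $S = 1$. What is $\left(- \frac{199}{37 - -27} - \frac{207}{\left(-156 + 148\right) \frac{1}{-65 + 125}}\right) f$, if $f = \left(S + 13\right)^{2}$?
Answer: $\frac{4858889}{16} \approx 3.0368 \cdot 10^{5}$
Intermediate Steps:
$f = 196$ ($f = \left(1 + 13\right)^{2} = 14^{2} = 196$)
$\left(- \frac{199}{37 - -27} - \frac{207}{\left(-156 + 148\right) \frac{1}{-65 + 125}}\right) f = \left(- \frac{199}{37 - -27} - \frac{207}{\left(-156 + 148\right) \frac{1}{-65 + 125}}\right) 196 = \left(- \frac{199}{37 + 27} - \frac{207}{\left(-8\right) \frac{1}{60}}\right) 196 = \left(- \frac{199}{64} - \frac{207}{\left(-8\right) \frac{1}{60}}\right) 196 = \left(\left(-199\right) \frac{1}{64} - \frac{207}{- \frac{2}{15}}\right) 196 = \left(- \frac{199}{64} - - \frac{3105}{2}\right) 196 = \left(- \frac{199}{64} + \frac{3105}{2}\right) 196 = \frac{99161}{64} \cdot 196 = \frac{4858889}{16}$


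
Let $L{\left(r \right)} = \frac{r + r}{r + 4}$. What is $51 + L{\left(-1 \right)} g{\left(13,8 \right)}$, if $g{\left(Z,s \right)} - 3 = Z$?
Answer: $\frac{121}{3} \approx 40.333$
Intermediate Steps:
$g{\left(Z,s \right)} = 3 + Z$
$L{\left(r \right)} = \frac{2 r}{4 + r}$
$51 + L{\left(-1 \right)} g{\left(13,8 \right)} = 51 + 2 \left(-1\right) \frac{1}{4 - 1} \left(3 + 13\right) = 51 + 2 \left(-1\right) \frac{1}{3} \cdot 16 = 51 - \frac{32}{3} = \frac{121}{3}$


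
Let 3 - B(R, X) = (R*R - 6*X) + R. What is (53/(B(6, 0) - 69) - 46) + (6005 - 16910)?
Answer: -1182761/108 ≈ -10951.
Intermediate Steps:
B(R, X) = 3 - R - R² + 6*X (B(R, X) = 3 - ((R*R - 6*X) + R) = 3 - ((R² - 6*X) + R) = 3 - (R + R² - 6*X) = 3 + (-R - R² + 6*X) = 3 - R - R² + 6*X)
(53/(B(6, 0) - 69) - 46) + (6005 - 16910) = (53/((3 - 1*6 - 1*6² + 6*0) - 69) - 46) + (6005 - 16910) = (53/((3 - 6 - 1*36 + 0) - 69) - 46) - 10905 = (53/((3 - 6 - 36 + 0) - 69) - 46) - 10905 = (53/(-39 - 69) - 46) - 10905 = (53/(-108) - 46) - 10905 = (53*(-1/108) - 46) - 10905 = (-53/108 - 46) - 10905 = -5021/108 - 10905 = -1182761/108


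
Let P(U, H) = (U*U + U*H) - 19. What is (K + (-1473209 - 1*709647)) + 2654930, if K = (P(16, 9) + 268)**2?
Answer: 893275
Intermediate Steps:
P(U, H) = -19 + U**2 + H*U (P(U, H) = (U**2 + H*U) - 19 = -19 + U**2 + H*U)
K = 421201 (K = ((-19 + 16**2 + 9*16) + 268)**2 = ((-19 + 256 + 144) + 268)**2 = (381 + 268)**2 = 649**2 = 421201)
(K + (-1473209 - 1*709647)) + 2654930 = (421201 + (-1473209 - 1*709647)) + 2654930 = (421201 + (-1473209 - 709647)) + 2654930 = (421201 - 2182856) + 2654930 = -1761655 + 2654930 = 893275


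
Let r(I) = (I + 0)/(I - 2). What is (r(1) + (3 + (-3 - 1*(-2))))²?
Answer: 1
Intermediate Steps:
r(I) = I/(-2 + I)
(r(1) + (3 + (-3 - 1*(-2))))² = (1/(-2 + 1) + (3 + (-3 - 1*(-2))))² = (1/(-1) + (3 + (-3 + 2)))² = (1*(-1) + (3 - 1))² = (-1 + 2)² = 1² = 1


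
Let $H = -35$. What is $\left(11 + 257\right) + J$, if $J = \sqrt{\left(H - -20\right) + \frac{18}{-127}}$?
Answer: $268 + \frac{i \sqrt{244221}}{127} \approx 268.0 + 3.8912 i$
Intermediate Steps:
$J = \frac{i \sqrt{244221}}{127}$ ($J = \sqrt{\left(-35 - -20\right) + \frac{18}{-127}} = \sqrt{\left(-35 + 20\right) + 18 \left(- \frac{1}{127}\right)} = \sqrt{-15 - \frac{18}{127}} = \sqrt{- \frac{1923}{127}} = \frac{i \sqrt{244221}}{127} \approx 3.8912 i$)
$\left(11 + 257\right) + J = \left(11 + 257\right) + \frac{i \sqrt{244221}}{127} = 268 + \frac{i \sqrt{244221}}{127}$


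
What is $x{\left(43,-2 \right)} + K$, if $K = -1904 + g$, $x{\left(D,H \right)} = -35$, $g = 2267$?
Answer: $328$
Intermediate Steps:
$K = 363$ ($K = -1904 + 2267 = 363$)
$x{\left(43,-2 \right)} + K = -35 + 363 = 328$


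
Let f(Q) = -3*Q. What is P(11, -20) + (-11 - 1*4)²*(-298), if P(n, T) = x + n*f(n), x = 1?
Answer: -67412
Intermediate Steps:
P(n, T) = 1 - 3*n² (P(n, T) = 1 + n*(-3*n) = 1 - 3*n²)
P(11, -20) + (-11 - 1*4)²*(-298) = (1 - 3*11²) + (-11 - 1*4)²*(-298) = (1 - 3*121) + (-11 - 4)²*(-298) = (1 - 363) + (-15)²*(-298) = -362 + 225*(-298) = -362 - 67050 = -67412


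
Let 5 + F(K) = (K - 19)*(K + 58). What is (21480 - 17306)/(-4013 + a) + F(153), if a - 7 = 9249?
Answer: 148218541/5243 ≈ 28270.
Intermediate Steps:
a = 9256 (a = 7 + 9249 = 9256)
F(K) = -5 + (-19 + K)*(58 + K) (F(K) = -5 + (K - 19)*(K + 58) = -5 + (-19 + K)*(58 + K))
(21480 - 17306)/(-4013 + a) + F(153) = (21480 - 17306)/(-4013 + 9256) + (-1107 + 153² + 39*153) = 4174/5243 + (-1107 + 23409 + 5967) = 4174*(1/5243) + 28269 = 4174/5243 + 28269 = 148218541/5243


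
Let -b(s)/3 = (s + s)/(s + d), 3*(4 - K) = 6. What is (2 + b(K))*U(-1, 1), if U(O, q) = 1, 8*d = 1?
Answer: -62/17 ≈ -3.6471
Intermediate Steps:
K = 2 (K = 4 - ⅓*6 = 4 - 2 = 2)
d = ⅛ (d = (⅛)*1 = ⅛ ≈ 0.12500)
b(s) = -6*s/(⅛ + s) (b(s) = -3*(s + s)/(s + ⅛) = -3*2*s/(⅛ + s) = -6*s/(⅛ + s))
(2 + b(K))*U(-1, 1) = (2 - 48*2/(1 + 8*2))*1 = (2 - 48*2/(1 + 16))*1 = (2 - 48*2/17)*1 = (2 - 48*2*1/17)*1 = (2 - 96/17)*1 = -62/17*1 = -62/17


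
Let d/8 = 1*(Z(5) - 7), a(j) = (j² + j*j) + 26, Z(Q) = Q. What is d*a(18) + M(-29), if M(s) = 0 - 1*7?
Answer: -10791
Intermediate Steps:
a(j) = 26 + 2*j² (a(j) = (j² + j²) + 26 = 2*j² + 26 = 26 + 2*j²)
d = -16 (d = 8*(1*(5 - 7)) = 8*(1*(-2)) = 8*(-2) = -16)
M(s) = -7 (M(s) = 0 - 7 = -7)
d*a(18) + M(-29) = -16*(26 + 2*18²) - 7 = -16*(26 + 2*324) - 7 = -16*(26 + 648) - 7 = -16*674 - 7 = -10784 - 7 = -10791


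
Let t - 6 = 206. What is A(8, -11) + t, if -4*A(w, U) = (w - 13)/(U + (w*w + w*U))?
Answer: 5935/28 ≈ 211.96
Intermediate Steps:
t = 212 (t = 6 + 206 = 212)
A(w, U) = -(-13 + w)/(4*(U + w² + U*w)) (A(w, U) = -(w - 13)/(4*(U + (w*w + w*U))) = -(-13 + w)/(4*(U + (w² + U*w))) = -(-13 + w)/(4*(U + w² + U*w)))
A(8, -11) + t = (13/4 - ¼*8)/(-11 + 8² - 11*8) + 212 = (13/4 - 2)/(-11 + 64 - 88) + 212 = (5/4)/(-35) + 212 = -1/35*5/4 + 212 = -1/28 + 212 = 5935/28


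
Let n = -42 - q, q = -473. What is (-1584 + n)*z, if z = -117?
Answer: 134901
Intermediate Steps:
n = 431 (n = -42 - 1*(-473) = -42 + 473 = 431)
(-1584 + n)*z = (-1584 + 431)*(-117) = -1153*(-117) = 134901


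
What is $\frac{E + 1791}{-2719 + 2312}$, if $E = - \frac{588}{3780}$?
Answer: $- \frac{80588}{18315} \approx -4.4001$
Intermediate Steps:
$E = - \frac{7}{45}$ ($E = \left(-588\right) \frac{1}{3780} = - \frac{7}{45} \approx -0.15556$)
$\frac{E + 1791}{-2719 + 2312} = \frac{- \frac{7}{45} + 1791}{-2719 + 2312} = \frac{80588}{45 \left(-407\right)} = \frac{80588}{45} \left(- \frac{1}{407}\right) = - \frac{80588}{18315}$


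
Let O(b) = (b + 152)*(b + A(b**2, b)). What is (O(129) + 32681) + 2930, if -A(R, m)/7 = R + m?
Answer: -32914730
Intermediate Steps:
A(R, m) = -7*R - 7*m (A(R, m) = -7*(R + m) = -7*R - 7*m)
O(b) = (152 + b)*(-7*b**2 - 6*b) (O(b) = (b + 152)*(b + (-7*b**2 - 7*b)) = (152 + b)*(b + (-7*b - 7*b**2)) = (152 + b)*(-7*b**2 - 6*b))
(O(129) + 32681) + 2930 = (129*(-912 - 1070*129 - 7*129**2) + 32681) + 2930 = (129*(-912 - 138030 - 7*16641) + 32681) + 2930 = (129*(-912 - 138030 - 116487) + 32681) + 2930 = (129*(-255429) + 32681) + 2930 = (-32950341 + 32681) + 2930 = -32917660 + 2930 = -32914730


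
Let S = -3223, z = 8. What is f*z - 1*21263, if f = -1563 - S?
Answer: -7983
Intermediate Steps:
f = 1660 (f = -1563 - 1*(-3223) = -1563 + 3223 = 1660)
f*z - 1*21263 = 1660*8 - 1*21263 = 13280 - 21263 = -7983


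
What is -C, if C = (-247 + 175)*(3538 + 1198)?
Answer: 340992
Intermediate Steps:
C = -340992 (C = -72*4736 = -340992)
-C = -1*(-340992) = 340992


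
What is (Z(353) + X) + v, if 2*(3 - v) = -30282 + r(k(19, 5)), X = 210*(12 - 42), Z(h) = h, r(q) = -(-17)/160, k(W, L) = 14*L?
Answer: 2943023/320 ≈ 9197.0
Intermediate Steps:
r(q) = 17/160 (r(q) = -(-17)/160 = -1*(-17/160) = 17/160)
X = -6300 (X = 210*(-30) = -6300)
v = 4846063/320 (v = 3 - (-30282 + 17/160)/2 = 3 - ½*(-4845103/160) = 3 + 4845103/320 = 4846063/320 ≈ 15144.)
(Z(353) + X) + v = (353 - 6300) + 4846063/320 = -5947 + 4846063/320 = 2943023/320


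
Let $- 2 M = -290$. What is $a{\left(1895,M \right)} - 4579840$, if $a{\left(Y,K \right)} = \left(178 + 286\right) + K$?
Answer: $-4579231$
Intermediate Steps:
$M = 145$ ($M = \left(- \frac{1}{2}\right) \left(-290\right) = 145$)
$a{\left(Y,K \right)} = 464 + K$
$a{\left(1895,M \right)} - 4579840 = \left(464 + 145\right) - 4579840 = 609 - 4579840 = -4579231$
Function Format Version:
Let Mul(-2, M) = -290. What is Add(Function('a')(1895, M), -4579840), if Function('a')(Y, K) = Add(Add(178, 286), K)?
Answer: -4579231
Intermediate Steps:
M = 145 (M = Mul(Rational(-1, 2), -290) = 145)
Function('a')(Y, K) = Add(464, K)
Add(Function('a')(1895, M), -4579840) = Add(Add(464, 145), -4579840) = Add(609, -4579840) = -4579231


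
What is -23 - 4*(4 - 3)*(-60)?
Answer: 217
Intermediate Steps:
-23 - 4*(4 - 3)*(-60) = -23 - 4*1*(-60) = -23 - 4*(-60) = -23 + 240 = 217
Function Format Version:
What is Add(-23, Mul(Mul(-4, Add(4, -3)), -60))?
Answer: 217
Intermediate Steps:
Add(-23, Mul(Mul(-4, Add(4, -3)), -60)) = Add(-23, Mul(Mul(-4, 1), -60)) = Add(-23, Mul(-4, -60)) = Add(-23, 240) = 217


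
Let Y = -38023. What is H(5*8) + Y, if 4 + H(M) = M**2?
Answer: -36427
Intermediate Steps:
H(M) = -4 + M**2
H(5*8) + Y = (-4 + (5*8)**2) - 38023 = (-4 + 40**2) - 38023 = (-4 + 1600) - 38023 = 1596 - 38023 = -36427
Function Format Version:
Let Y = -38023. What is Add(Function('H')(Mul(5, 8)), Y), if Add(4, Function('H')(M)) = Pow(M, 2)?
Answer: -36427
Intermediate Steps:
Function('H')(M) = Add(-4, Pow(M, 2))
Add(Function('H')(Mul(5, 8)), Y) = Add(Add(-4, Pow(Mul(5, 8), 2)), -38023) = Add(Add(-4, Pow(40, 2)), -38023) = Add(Add(-4, 1600), -38023) = Add(1596, -38023) = -36427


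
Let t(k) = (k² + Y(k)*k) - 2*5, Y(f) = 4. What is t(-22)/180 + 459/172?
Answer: 37253/7740 ≈ 4.8130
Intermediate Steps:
t(k) = -10 + k² + 4*k (t(k) = (k² + 4*k) - 2*5 = (k² + 4*k) - 10 = -10 + k² + 4*k)
t(-22)/180 + 459/172 = (-10 + (-22)² + 4*(-22))/180 + 459/172 = (-10 + 484 - 88)*(1/180) + 459*(1/172) = 386*(1/180) + 459/172 = 193/90 + 459/172 = 37253/7740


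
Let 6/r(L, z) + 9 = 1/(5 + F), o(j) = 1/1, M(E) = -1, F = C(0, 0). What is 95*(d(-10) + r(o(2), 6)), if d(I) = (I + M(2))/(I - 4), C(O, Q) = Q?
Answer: 760/77 ≈ 9.8701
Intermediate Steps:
F = 0
o(j) = 1
r(L, z) = -15/22 (r(L, z) = 6/(-9 + 1/(5 + 0)) = 6/(-9 + 1/5) = 6/(-44/5) = 6*(-5/44) = -15/22)
d(I) = (-1 + I)/(-4 + I) (d(I) = (I - 1)/(I - 4) = (-1 + I)/(-4 + I))
95*(d(-10) + r(o(2), 6)) = 95*((-1 - 10)/(-4 - 10) - 15/22) = 95*(-11/(-14) - 15/22) = 95*(-1/14*(-11) - 15/22) = 95*(11/14 - 15/22) = 95*(8/77) = 760/77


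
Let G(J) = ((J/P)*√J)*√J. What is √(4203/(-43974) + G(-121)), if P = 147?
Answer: √21378925434/14658 ≈ 9.9751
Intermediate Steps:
G(J) = J²/147 (G(J) = ((J/147)*√J)*√J = (J^(3/2)/147)*√J = J²/147)
√(4203/(-43974) + G(-121)) = √(4203/(-43974) + (1/147)*(-121)²) = √(4203*(-1/43974) + (1/147)*14641) = √(-467/4886 + 14641/147) = √(10209611/102606) = √21378925434/14658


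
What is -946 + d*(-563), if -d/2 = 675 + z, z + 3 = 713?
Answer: 1558564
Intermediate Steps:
z = 710 (z = -3 + 713 = 710)
d = -2770 (d = -2*(675 + 710) = -2*1385 = -2770)
-946 + d*(-563) = -946 - 2770*(-563) = -946 + 1559510 = 1558564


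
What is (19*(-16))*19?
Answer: -5776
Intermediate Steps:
(19*(-16))*19 = -304*19 = -5776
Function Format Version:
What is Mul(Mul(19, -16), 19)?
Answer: -5776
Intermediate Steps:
Mul(Mul(19, -16), 19) = Mul(-304, 19) = -5776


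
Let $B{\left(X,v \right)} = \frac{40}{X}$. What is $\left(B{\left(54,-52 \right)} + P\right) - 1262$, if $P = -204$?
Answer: $- \frac{39562}{27} \approx -1465.3$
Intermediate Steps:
$\left(B{\left(54,-52 \right)} + P\right) - 1262 = \left(\frac{40}{54} - 204\right) - 1262 = \left(40 \cdot \frac{1}{54} - 204\right) - 1262 = \left(\frac{20}{27} - 204\right) - 1262 = - \frac{5488}{27} - 1262 = - \frac{39562}{27}$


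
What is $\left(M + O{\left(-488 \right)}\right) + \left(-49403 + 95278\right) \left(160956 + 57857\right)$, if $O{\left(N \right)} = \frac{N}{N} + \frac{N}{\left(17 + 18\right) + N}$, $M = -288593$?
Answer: $\frac{4547104276187}{453} \approx 1.0038 \cdot 10^{10}$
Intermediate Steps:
$O{\left(N \right)} = 1 + \frac{N}{35 + N}$
$\left(M + O{\left(-488 \right)}\right) + \left(-49403 + 95278\right) \left(160956 + 57857\right) = \left(-288593 + \frac{35 + 2 \left(-488\right)}{35 - 488}\right) + \left(-49403 + 95278\right) \left(160956 + 57857\right) = \left(-288593 + \frac{35 - 976}{-453}\right) + 45875 \cdot 218813 = \left(-288593 - - \frac{941}{453}\right) + 10038046375 = \left(-288593 + \frac{941}{453}\right) + 10038046375 = - \frac{130731688}{453} + 10038046375 = \frac{4547104276187}{453}$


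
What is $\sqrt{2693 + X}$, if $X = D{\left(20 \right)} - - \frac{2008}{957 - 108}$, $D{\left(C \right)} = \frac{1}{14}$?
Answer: $\frac{\sqrt{380803180674}}{11886} \approx 51.918$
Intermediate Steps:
$D{\left(C \right)} = \frac{1}{14}$
$X = \frac{28961}{11886}$ ($X = \frac{1}{14} - - \frac{2008}{957 - 108} = \frac{1}{14} - - \frac{2008}{849} = \frac{1}{14} + \frac{2008}{849} = \frac{28961}{11886} \approx 2.4366$)
$\sqrt{2693 + X} = \sqrt{2693 + \frac{28961}{11886}} = \sqrt{\frac{32037959}{11886}} = \frac{\sqrt{380803180674}}{11886}$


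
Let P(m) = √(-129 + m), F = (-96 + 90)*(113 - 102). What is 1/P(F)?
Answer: -I*√195/195 ≈ -0.071612*I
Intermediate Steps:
F = -66 (F = -6*11 = -66)
1/P(F) = 1/(√(-129 - 66)) = 1/(√(-195)) = 1/(I*√195) = -I*√195/195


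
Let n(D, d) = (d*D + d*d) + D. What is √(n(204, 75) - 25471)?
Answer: I*√4342 ≈ 65.894*I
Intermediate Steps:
n(D, d) = D + d² + D*d (n(D, d) = (D*d + d²) + D = (d² + D*d) + D = D + d² + D*d)
√(n(204, 75) - 25471) = √((204 + 75² + 204*75) - 25471) = √((204 + 5625 + 15300) - 25471) = √(21129 - 25471) = √(-4342) = I*√4342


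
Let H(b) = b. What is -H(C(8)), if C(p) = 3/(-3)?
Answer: 1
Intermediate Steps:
C(p) = -1 (C(p) = 3*(-1/3) = -1)
-H(C(8)) = -1*(-1) = 1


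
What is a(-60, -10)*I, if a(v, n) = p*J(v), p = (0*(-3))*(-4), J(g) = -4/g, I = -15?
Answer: 0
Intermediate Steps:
p = 0 (p = 0*(-4) = 0)
a(v, n) = 0 (a(v, n) = 0*(-4/v) = 0)
a(-60, -10)*I = 0*(-15) = 0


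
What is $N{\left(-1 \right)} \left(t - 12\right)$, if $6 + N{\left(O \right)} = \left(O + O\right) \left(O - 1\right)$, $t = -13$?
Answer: $50$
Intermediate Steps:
$N{\left(O \right)} = -6 + 2 O \left(-1 + O\right)$ ($N{\left(O \right)} = -6 + \left(O + O\right) \left(O - 1\right) = -6 + 2 O \left(-1 + O\right)$)
$N{\left(-1 \right)} \left(t - 12\right) = \left(-6 - -2 + 2 \left(-1\right)^{2}\right) \left(-13 - 12\right) = \left(-6 + 2 + 2 \cdot 1\right) \left(-25\right) = \left(-6 + 2 + 2\right) \left(-25\right) = \left(-2\right) \left(-25\right) = 50$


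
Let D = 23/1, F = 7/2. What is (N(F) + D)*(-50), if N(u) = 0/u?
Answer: -1150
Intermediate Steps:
F = 7/2 (F = 7*(½) = 7/2 ≈ 3.5000)
N(u) = 0
D = 23 (D = 23*1 = 23)
(N(F) + D)*(-50) = (0 + 23)*(-50) = 23*(-50) = -1150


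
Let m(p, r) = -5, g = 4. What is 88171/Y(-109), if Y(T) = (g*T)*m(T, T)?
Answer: 88171/2180 ≈ 40.445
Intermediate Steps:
Y(T) = -20*T (Y(T) = (4*T)*(-5) = -20*T)
88171/Y(-109) = 88171/((-20*(-109))) = 88171/2180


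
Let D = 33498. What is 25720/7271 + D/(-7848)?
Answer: -2317411/3170156 ≈ -0.73101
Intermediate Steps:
25720/7271 + D/(-7848) = 25720/7271 + 33498/(-7848) = 25720*(1/7271) + 33498*(-1/7848) = 25720/7271 - 1861/436 = -2317411/3170156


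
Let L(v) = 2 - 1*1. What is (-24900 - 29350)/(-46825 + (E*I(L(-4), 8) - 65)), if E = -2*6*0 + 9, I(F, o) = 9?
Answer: 7750/6687 ≈ 1.1590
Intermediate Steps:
L(v) = 1 (L(v) = 2 - 1 = 1)
E = 9 (E = -12*0 + 9 = 0 + 9 = 9)
(-24900 - 29350)/(-46825 + (E*I(L(-4), 8) - 65)) = (-24900 - 29350)/(-46825 + (9*9 - 65)) = -54250/(-46825 + (81 - 65)) = -54250/(-46825 + 16) = -54250/(-46809) = -54250*(-1/46809) = 7750/6687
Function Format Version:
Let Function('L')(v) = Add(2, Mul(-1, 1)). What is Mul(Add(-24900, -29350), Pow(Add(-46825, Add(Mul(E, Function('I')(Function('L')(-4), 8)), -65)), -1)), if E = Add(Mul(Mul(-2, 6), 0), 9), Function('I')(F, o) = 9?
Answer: Rational(7750, 6687) ≈ 1.1590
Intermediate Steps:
Function('L')(v) = 1 (Function('L')(v) = Add(2, -1) = 1)
E = 9 (E = Add(Mul(-12, 0), 9) = Add(0, 9) = 9)
Mul(Add(-24900, -29350), Pow(Add(-46825, Add(Mul(E, Function('I')(Function('L')(-4), 8)), -65)), -1)) = Mul(Add(-24900, -29350), Pow(Add(-46825, Add(Mul(9, 9), -65)), -1)) = Mul(-54250, Pow(Add(-46825, Add(81, -65)), -1)) = Mul(-54250, Pow(Add(-46825, 16), -1)) = Mul(-54250, Pow(-46809, -1)) = Mul(-54250, Rational(-1, 46809)) = Rational(7750, 6687)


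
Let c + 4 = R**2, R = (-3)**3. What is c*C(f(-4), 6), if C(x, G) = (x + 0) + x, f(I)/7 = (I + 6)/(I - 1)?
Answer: -4060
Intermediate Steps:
R = -27
c = 725 (c = -4 + (-27)**2 = -4 + 729 = 725)
f(I) = 7*(6 + I)/(-1 + I) (f(I) = 7*((I + 6)/(I - 1)) = 7*((6 + I)/(-1 + I)) = 7*(6 + I)/(-1 + I))
C(x, G) = 2*x (C(x, G) = x + x = 2*x)
c*C(f(-4), 6) = 725*(2*(7*(6 - 4)/(-1 - 4))) = 725*(2*(7*2/(-5))) = 725*(2*(7*(-1/5)*2)) = 725*(2*(-14/5)) = 725*(-28/5) = -4060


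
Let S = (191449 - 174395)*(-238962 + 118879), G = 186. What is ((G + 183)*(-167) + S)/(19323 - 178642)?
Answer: 2047957105/159319 ≈ 12854.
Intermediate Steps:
S = -2047895482 (S = 17054*(-120083) = -2047895482)
((G + 183)*(-167) + S)/(19323 - 178642) = ((186 + 183)*(-167) - 2047895482)/(19323 - 178642) = (369*(-167) - 2047895482)/(-159319) = (-61623 - 2047895482)*(-1/159319) = -2047957105*(-1/159319) = 2047957105/159319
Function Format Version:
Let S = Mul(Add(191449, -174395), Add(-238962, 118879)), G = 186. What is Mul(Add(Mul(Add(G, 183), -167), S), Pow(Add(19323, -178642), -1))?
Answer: Rational(2047957105, 159319) ≈ 12854.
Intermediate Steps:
S = -2047895482 (S = Mul(17054, -120083) = -2047895482)
Mul(Add(Mul(Add(G, 183), -167), S), Pow(Add(19323, -178642), -1)) = Mul(Add(Mul(Add(186, 183), -167), -2047895482), Pow(Add(19323, -178642), -1)) = Mul(Add(Mul(369, -167), -2047895482), Pow(-159319, -1)) = Mul(Add(-61623, -2047895482), Rational(-1, 159319)) = Mul(-2047957105, Rational(-1, 159319)) = Rational(2047957105, 159319)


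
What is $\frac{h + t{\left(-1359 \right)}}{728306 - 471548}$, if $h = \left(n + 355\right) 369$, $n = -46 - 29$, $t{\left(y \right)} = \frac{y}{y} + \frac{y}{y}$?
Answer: $\frac{51661}{128379} \approx 0.40241$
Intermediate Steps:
$t{\left(y \right)} = 2$ ($t{\left(y \right)} = 1 + 1 = 2$)
$n = -75$ ($n = -46 - 29 = -75$)
$h = 103320$ ($h = \left(-75 + 355\right) 369 = 280 \cdot 369 = 103320$)
$\frac{h + t{\left(-1359 \right)}}{728306 - 471548} = \frac{103320 + 2}{728306 - 471548} = \frac{103322}{256758} = 103322 \cdot \frac{1}{256758} = \frac{51661}{128379}$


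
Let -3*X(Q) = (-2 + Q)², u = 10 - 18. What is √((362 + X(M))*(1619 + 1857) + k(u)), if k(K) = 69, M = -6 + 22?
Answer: √9281541/3 ≈ 1015.5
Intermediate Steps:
M = 16
u = -8
X(Q) = -(-2 + Q)²/3
√((362 + X(M))*(1619 + 1857) + k(u)) = √((362 - (-2 + 16)²/3)*(1619 + 1857) + 69) = √((362 - ⅓*14²)*3476 + 69) = √((362 - ⅓*196)*3476 + 69) = √((362 - 196/3)*3476 + 69) = √((890/3)*3476 + 69) = √(3093640/3 + 69) = √(3093847/3) = √9281541/3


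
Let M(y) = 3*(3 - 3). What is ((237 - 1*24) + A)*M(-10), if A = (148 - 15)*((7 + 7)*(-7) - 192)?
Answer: 0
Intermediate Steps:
M(y) = 0 (M(y) = 3*0 = 0)
A = -38570 (A = 133*(14*(-7) - 192) = 133*(-98 - 192) = 133*(-290) = -38570)
((237 - 1*24) + A)*M(-10) = ((237 - 1*24) - 38570)*0 = ((237 - 24) - 38570)*0 = (213 - 38570)*0 = -38357*0 = 0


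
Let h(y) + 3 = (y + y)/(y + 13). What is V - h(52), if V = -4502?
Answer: -22503/5 ≈ -4500.6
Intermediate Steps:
h(y) = -3 + 2*y/(13 + y) (h(y) = -3 + (y + y)/(y + 13) = -3 + (2*y)/(13 + y) = -3 + 2*y/(13 + y))
V - h(52) = -4502 - (-39 - 1*52)/(13 + 52) = -4502 - (-39 - 52)/65 = -4502 - (-91)/65 = -4502 - 1*(-7/5) = -4502 + 7/5 = -22503/5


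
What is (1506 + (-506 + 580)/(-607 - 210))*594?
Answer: 730814832/817 ≈ 8.9451e+5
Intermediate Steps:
(1506 + (-506 + 580)/(-607 - 210))*594 = (1506 + 74/(-817))*594 = (1506 + 74*(-1/817))*594 = (1506 - 74/817)*594 = (1230328/817)*594 = 730814832/817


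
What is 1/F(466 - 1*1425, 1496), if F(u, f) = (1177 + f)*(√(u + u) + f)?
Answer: 68/272151981 - I*√1918/5987343582 ≈ 2.4986e-7 - 7.3146e-9*I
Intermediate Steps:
F(u, f) = (1177 + f)*(f + √2*√u) (F(u, f) = (1177 + f)*(√(2*u) + f) = (1177 + f)*(√2*√u + f) = (1177 + f)*(f + √2*√u))
1/F(466 - 1*1425, 1496) = 1/(1496² + 1177*1496 + 1177*√2*√(466 - 1*1425) + 1496*√2*√(466 - 1*1425)) = 1/(2238016 + 1760792 + 1177*√2*√(466 - 1425) + 1496*√2*√(466 - 1425)) = 1/(2238016 + 1760792 + 1177*√2*√(-959) + 1496*√2*√(-959)) = 1/(2238016 + 1760792 + 1177*√2*(I*√959) + 1496*√2*(I*√959)) = 1/(2238016 + 1760792 + 1177*I*√1918 + 1496*I*√1918) = 1/(3998808 + 2673*I*√1918)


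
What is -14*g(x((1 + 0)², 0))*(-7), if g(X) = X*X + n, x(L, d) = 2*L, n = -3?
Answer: 98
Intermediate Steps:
g(X) = -3 + X² (g(X) = X*X - 3 = X² - 3 = -3 + X²)
-14*g(x((1 + 0)², 0))*(-7) = -14*(-3 + (2*(1 + 0)²)²)*(-7) = -14*(-3 + (2*1²)²)*(-7) = -14*(-3 + (2*1)²)*(-7) = -14*(-3 + 2²)*(-7) = -14*(-3 + 4)*(-7) = -14*1*(-7) = -14*(-7) = 98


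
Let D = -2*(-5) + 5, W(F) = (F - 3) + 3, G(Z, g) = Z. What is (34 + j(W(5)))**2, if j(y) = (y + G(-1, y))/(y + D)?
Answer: 29241/25 ≈ 1169.6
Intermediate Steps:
W(F) = F (W(F) = (-3 + F) + 3 = F)
D = 15 (D = 10 + 5 = 15)
j(y) = (-1 + y)/(15 + y) (j(y) = (y - 1)/(y + 15) = (-1 + y)/(15 + y))
(34 + j(W(5)))**2 = (34 + (-1 + 5)/(15 + 5))**2 = (34 + 4/20)**2 = (34 + (1/20)*4)**2 = (34 + 1/5)**2 = (171/5)**2 = 29241/25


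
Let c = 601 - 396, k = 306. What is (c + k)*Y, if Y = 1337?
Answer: 683207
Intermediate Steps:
c = 205
(c + k)*Y = (205 + 306)*1337 = 511*1337 = 683207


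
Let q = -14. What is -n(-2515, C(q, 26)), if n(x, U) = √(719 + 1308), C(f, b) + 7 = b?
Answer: -√2027 ≈ -45.022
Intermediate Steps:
C(f, b) = -7 + b
n(x, U) = √2027
-n(-2515, C(q, 26)) = -√2027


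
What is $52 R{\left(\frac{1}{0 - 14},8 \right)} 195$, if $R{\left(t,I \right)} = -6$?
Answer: $-60840$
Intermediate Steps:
$52 R{\left(\frac{1}{0 - 14},8 \right)} 195 = 52 \left(-6\right) 195 = \left(-312\right) 195 = -60840$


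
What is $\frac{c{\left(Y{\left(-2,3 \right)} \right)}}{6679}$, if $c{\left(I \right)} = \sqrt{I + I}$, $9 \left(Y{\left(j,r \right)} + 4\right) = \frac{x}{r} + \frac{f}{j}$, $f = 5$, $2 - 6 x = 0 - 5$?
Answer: $\frac{7 i \sqrt{14}}{60111} \approx 0.00043572 i$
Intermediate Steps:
$x = \frac{7}{6}$ ($x = \frac{1}{3} - \frac{0 - 5}{6} = \frac{1}{3} - - \frac{5}{6} = \frac{1}{3} + \frac{5}{6} = \frac{7}{6} \approx 1.1667$)
$Y{\left(j,r \right)} = -4 + \frac{5}{9 j} + \frac{7}{54 r}$ ($Y{\left(j,r \right)} = -4 + \frac{\frac{7}{6 r} + \frac{5}{j}}{9} = -4 + \frac{\frac{5}{j} + \frac{7}{6 r}}{9} = -4 + \left(\frac{5}{9 j} + \frac{7}{54 r}\right) = -4 + \frac{5}{9 j} + \frac{7}{54 r}$)
$c{\left(I \right)} = \sqrt{2} \sqrt{I}$ ($c{\left(I \right)} = \sqrt{2 I} = \sqrt{2} \sqrt{I}$)
$\frac{c{\left(Y{\left(-2,3 \right)} \right)}}{6679} = \frac{\sqrt{2} \sqrt{-4 + \frac{5}{9 \left(-2\right)} + \frac{7}{54 \cdot 3}}}{6679} = \sqrt{2} \sqrt{-4 + \frac{5}{9} \left(- \frac{1}{2}\right) + \frac{7}{54} \cdot \frac{1}{3}} \cdot \frac{1}{6679} = \sqrt{2} \sqrt{-4 - \frac{5}{18} + \frac{7}{162}} \cdot \frac{1}{6679} = \sqrt{2} \sqrt{- \frac{343}{81}} \cdot \frac{1}{6679} = \sqrt{2} \frac{7 i \sqrt{7}}{9} \cdot \frac{1}{6679} = \frac{7 i \sqrt{14}}{9} \cdot \frac{1}{6679} = \frac{7 i \sqrt{14}}{60111}$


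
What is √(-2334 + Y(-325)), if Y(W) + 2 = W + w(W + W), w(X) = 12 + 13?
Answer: 2*I*√659 ≈ 51.342*I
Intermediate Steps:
w(X) = 25
Y(W) = 23 + W (Y(W) = -2 + (W + 25) = -2 + (25 + W) = 23 + W)
√(-2334 + Y(-325)) = √(-2334 + (23 - 325)) = √(-2334 - 302) = √(-2636) = 2*I*√659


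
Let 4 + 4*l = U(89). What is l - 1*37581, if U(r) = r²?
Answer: -142407/4 ≈ -35602.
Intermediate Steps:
l = 7917/4 (l = -1 + (¼)*89² = -1 + (¼)*7921 = -1 + 7921/4 = 7917/4 ≈ 1979.3)
l - 1*37581 = 7917/4 - 1*37581 = 7917/4 - 37581 = -142407/4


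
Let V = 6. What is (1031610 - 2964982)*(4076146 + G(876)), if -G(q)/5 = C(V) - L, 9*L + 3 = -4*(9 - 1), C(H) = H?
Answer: -70925498548268/9 ≈ -7.8806e+12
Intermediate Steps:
L = -35/9 (L = -1/3 + (-4*(9 - 1))/9 = -1/3 + (-4*8)/9 = -1/3 + (1/9)*(-32) = -1/3 - 32/9 = -35/9 ≈ -3.8889)
G(q) = -445/9 (G(q) = -5*(6 - 1*(-35/9)) = -5*(6 + 35/9) = -5*89/9 = -445/9)
(1031610 - 2964982)*(4076146 + G(876)) = (1031610 - 2964982)*(4076146 - 445/9) = -1933372*36684869/9 = -70925498548268/9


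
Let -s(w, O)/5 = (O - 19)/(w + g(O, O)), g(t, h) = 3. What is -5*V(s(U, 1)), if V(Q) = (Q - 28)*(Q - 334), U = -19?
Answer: -3654365/64 ≈ -57099.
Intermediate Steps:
s(w, O) = -5*(-19 + O)/(3 + w) (s(w, O) = -5*(O - 19)/(w + 3) = -5*(-19 + O)/(3 + w))
V(Q) = (-334 + Q)*(-28 + Q) (V(Q) = (-28 + Q)*(-334 + Q) = (-334 + Q)*(-28 + Q))
-5*V(s(U, 1)) = -5*(9352 + (5*(19 - 1*1)/(3 - 19))² - 1810*(19 - 1*1)/(3 - 19)) = -5*(9352 + (5*(19 - 1)/(-16))² - 1810*(19 - 1)/(-16)) = -5*(9352 + (5*(-1/16)*18)² - 1810*(-1)*18/16) = -5*(9352 + (-45/8)² - 362*(-45/8)) = -5*(9352 + 2025/64 + 8145/4) = -5*730873/64 = -3654365/64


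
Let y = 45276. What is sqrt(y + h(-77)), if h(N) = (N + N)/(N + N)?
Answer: sqrt(45277) ≈ 212.78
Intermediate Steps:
h(N) = 1 (h(N) = (2*N)/((2*N)) = (2*N)*(1/(2*N)) = 1)
sqrt(y + h(-77)) = sqrt(45276 + 1) = sqrt(45277)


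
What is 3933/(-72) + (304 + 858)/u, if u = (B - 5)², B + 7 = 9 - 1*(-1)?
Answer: 1887/8 ≈ 235.88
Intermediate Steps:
B = 3 (B = -7 + (9 - 1*(-1)) = -7 + (9 + 1) = -7 + 10 = 3)
u = 4 (u = (3 - 5)² = (-2)² = 4)
3933/(-72) + (304 + 858)/u = 3933/(-72) + (304 + 858)/4 = 3933*(-1/72) + 1162*(¼) = -437/8 + 581/2 = 1887/8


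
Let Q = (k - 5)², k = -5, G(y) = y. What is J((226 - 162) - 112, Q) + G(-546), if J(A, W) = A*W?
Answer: -5346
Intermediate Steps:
Q = 100 (Q = (-5 - 5)² = (-10)² = 100)
J((226 - 162) - 112, Q) + G(-546) = ((226 - 162) - 112)*100 - 546 = (64 - 112)*100 - 546 = -48*100 - 546 = -4800 - 546 = -5346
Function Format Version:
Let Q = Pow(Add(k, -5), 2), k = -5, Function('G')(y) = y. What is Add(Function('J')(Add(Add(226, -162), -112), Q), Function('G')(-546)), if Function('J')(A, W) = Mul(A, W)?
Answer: -5346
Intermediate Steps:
Q = 100 (Q = Pow(Add(-5, -5), 2) = Pow(-10, 2) = 100)
Add(Function('J')(Add(Add(226, -162), -112), Q), Function('G')(-546)) = Add(Mul(Add(Add(226, -162), -112), 100), -546) = Add(Mul(Add(64, -112), 100), -546) = Add(Mul(-48, 100), -546) = Add(-4800, -546) = -5346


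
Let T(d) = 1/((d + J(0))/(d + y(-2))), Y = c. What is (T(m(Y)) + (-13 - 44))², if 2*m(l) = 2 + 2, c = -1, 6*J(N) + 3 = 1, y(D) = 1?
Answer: 76176/25 ≈ 3047.0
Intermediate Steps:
J(N) = -⅓ (J(N) = -½ + (⅙)*1 = -½ + ⅙ = -⅓)
Y = -1
m(l) = 2 (m(l) = (2 + 2)/2 = (½)*4 = 2)
T(d) = (1 + d)/(-⅓ + d) (T(d) = 1/((d - ⅓)/(d + 1)) = 1/((-⅓ + d)/(1 + d)) = (1 + d)/(-⅓ + d))
(T(m(Y)) + (-13 - 44))² = (3*(1 + 2)/(-1 + 3*2) + (-13 - 44))² = (3*3/(-1 + 6) - 57)² = (3*3/5 - 57)² = (3*(⅕)*3 - 57)² = (9/5 - 57)² = (-276/5)² = 76176/25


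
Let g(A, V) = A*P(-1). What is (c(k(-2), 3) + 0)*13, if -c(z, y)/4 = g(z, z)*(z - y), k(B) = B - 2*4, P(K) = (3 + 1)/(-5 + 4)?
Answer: 27040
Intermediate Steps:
P(K) = -4 (P(K) = 4/(-1) = 4*(-1) = -4)
g(A, V) = -4*A (g(A, V) = A*(-4) = -4*A)
k(B) = -8 + B (k(B) = B - 8 = -8 + B)
c(z, y) = 16*z*(z - y) (c(z, y) = -4*(-4*z)*(z - y) = -(-16)*z*(z - y) = 16*z*(z - y))
(c(k(-2), 3) + 0)*13 = (16*(-8 - 2)*((-8 - 2) - 1*3) + 0)*13 = (16*(-10)*(-10 - 3) + 0)*13 = (16*(-10)*(-13) + 0)*13 = (2080 + 0)*13 = 2080*13 = 27040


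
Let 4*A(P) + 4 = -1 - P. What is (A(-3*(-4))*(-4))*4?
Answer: 68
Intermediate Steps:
A(P) = -5/4 - P/4 (A(P) = -1 + (-1 - P)/4 = -1 + (-¼ - P/4) = -5/4 - P/4)
(A(-3*(-4))*(-4))*4 = ((-5/4 - (-3)*(-4)/4)*(-4))*4 = ((-5/4 - ¼*12)*(-4))*4 = ((-5/4 - 3)*(-4))*4 = -17/4*(-4)*4 = 17*4 = 68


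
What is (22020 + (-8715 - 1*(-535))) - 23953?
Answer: -10113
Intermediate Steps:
(22020 + (-8715 - 1*(-535))) - 23953 = (22020 + (-8715 + 535)) - 23953 = (22020 - 8180) - 23953 = 13840 - 23953 = -10113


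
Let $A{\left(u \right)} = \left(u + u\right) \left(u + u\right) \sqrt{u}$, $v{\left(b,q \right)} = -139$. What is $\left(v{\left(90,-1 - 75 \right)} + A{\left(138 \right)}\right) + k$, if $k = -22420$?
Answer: $-22559 + 76176 \sqrt{138} \approx 8.7231 \cdot 10^{5}$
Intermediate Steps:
$A{\left(u \right)} = 4 u^{\frac{5}{2}}$ ($A{\left(u \right)} = 2 u 2 u \sqrt{u} = 4 u^{2} \sqrt{u} = 4 u^{\frac{5}{2}}$)
$\left(v{\left(90,-1 - 75 \right)} + A{\left(138 \right)}\right) + k = \left(-139 + 4 \cdot 138^{\frac{5}{2}}\right) - 22420 = \left(-139 + 4 \cdot 19044 \sqrt{138}\right) - 22420 = \left(-139 + 76176 \sqrt{138}\right) - 22420 = -22559 + 76176 \sqrt{138}$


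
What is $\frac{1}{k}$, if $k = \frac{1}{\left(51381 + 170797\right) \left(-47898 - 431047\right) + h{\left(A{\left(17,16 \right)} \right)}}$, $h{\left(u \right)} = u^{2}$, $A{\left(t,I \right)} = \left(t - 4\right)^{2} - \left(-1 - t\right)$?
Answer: $-106411007241$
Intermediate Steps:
$A{\left(t,I \right)} = 1 + t + \left(-4 + t\right)^{2}$ ($A{\left(t,I \right)} = \left(-4 + t\right)^{2} + \left(1 + t\right) = 1 + t + \left(-4 + t\right)^{2}$)
$k = - \frac{1}{106411007241}$ ($k = \frac{1}{\left(51381 + 170797\right) \left(-47898 - 431047\right) + \left(1 + 17 + \left(-4 + 17\right)^{2}\right)^{2}} = \frac{1}{222178 \left(-478945\right) + \left(1 + 17 + 13^{2}\right)^{2}} = \frac{1}{-106411042210 + \left(1 + 17 + 169\right)^{2}} = \frac{1}{-106411042210 + 187^{2}} = \frac{1}{-106411042210 + 34969} = \frac{1}{-106411007241} = - \frac{1}{106411007241} \approx -9.3975 \cdot 10^{-12}$)
$\frac{1}{k} = \frac{1}{- \frac{1}{106411007241}} = -106411007241$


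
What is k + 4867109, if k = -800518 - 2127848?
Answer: 1938743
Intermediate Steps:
k = -2928366
k + 4867109 = -2928366 + 4867109 = 1938743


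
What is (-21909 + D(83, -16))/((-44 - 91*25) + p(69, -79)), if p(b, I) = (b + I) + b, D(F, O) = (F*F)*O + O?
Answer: 132149/2260 ≈ 58.473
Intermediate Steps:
D(F, O) = O + O*F**2 (D(F, O) = F**2*O + O = O*F**2 + O = O + O*F**2)
p(b, I) = I + 2*b (p(b, I) = (I + b) + b = I + 2*b)
(-21909 + D(83, -16))/((-44 - 91*25) + p(69, -79)) = (-21909 - 16*(1 + 83**2))/((-44 - 91*25) + (-79 + 2*69)) = (-21909 - 16*(1 + 6889))/((-44 - 2275) + (-79 + 138)) = (-21909 - 16*6890)/(-2319 + 59) = (-21909 - 110240)/(-2260) = -132149*(-1/2260) = 132149/2260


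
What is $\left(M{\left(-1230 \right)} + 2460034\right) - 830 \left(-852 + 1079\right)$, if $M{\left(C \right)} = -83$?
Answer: $2271541$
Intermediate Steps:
$\left(M{\left(-1230 \right)} + 2460034\right) - 830 \left(-852 + 1079\right) = \left(-83 + 2460034\right) - 830 \left(-852 + 1079\right) = 2459951 - 830 \cdot 227 = 2459951 - 188410 = 2271541$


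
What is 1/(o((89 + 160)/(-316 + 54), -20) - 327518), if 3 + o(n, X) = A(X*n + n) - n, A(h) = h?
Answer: -131/42902761 ≈ -3.0534e-6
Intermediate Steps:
o(n, X) = -3 + X*n (o(n, X) = -3 + ((X*n + n) - n) = -3 + ((n + X*n) - n) = -3 + X*n)
1/(o((89 + 160)/(-316 + 54), -20) - 327518) = 1/((-3 - 20*(89 + 160)/(-316 + 54)) - 327518) = 1/((-3 - 4980/(-262)) - 327518) = 1/((-3 - 4980*(-1)/262) - 327518) = 1/((-3 - 20*(-249/262)) - 327518) = 1/((-3 + 2490/131) - 327518) = 1/(2097/131 - 327518) = 1/(-42902761/131) = -131/42902761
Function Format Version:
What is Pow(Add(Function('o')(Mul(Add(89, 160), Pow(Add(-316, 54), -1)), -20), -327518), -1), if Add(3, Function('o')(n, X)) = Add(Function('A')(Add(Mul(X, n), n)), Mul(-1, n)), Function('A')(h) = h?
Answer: Rational(-131, 42902761) ≈ -3.0534e-6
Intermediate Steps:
Function('o')(n, X) = Add(-3, Mul(X, n)) (Function('o')(n, X) = Add(-3, Add(Add(Mul(X, n), n), Mul(-1, n))) = Add(-3, Add(Add(n, Mul(X, n)), Mul(-1, n))) = Add(-3, Mul(X, n)))
Pow(Add(Function('o')(Mul(Add(89, 160), Pow(Add(-316, 54), -1)), -20), -327518), -1) = Pow(Add(Add(-3, Mul(-20, Mul(Add(89, 160), Pow(Add(-316, 54), -1)))), -327518), -1) = Pow(Add(Add(-3, Mul(-20, Mul(249, Pow(-262, -1)))), -327518), -1) = Pow(Add(Add(-3, Mul(-20, Mul(249, Rational(-1, 262)))), -327518), -1) = Pow(Add(Add(-3, Mul(-20, Rational(-249, 262))), -327518), -1) = Pow(Add(Add(-3, Rational(2490, 131)), -327518), -1) = Pow(Add(Rational(2097, 131), -327518), -1) = Pow(Rational(-42902761, 131), -1) = Rational(-131, 42902761)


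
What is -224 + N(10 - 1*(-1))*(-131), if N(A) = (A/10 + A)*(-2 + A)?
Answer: -144899/10 ≈ -14490.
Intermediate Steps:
N(A) = 11*A*(-2 + A)/10 (N(A) = (A*(⅒) + A)*(-2 + A) = (A/10 + A)*(-2 + A) = (11*A/10)*(-2 + A) = 11*A*(-2 + A)/10)
-224 + N(10 - 1*(-1))*(-131) = -224 + (11*(10 - 1*(-1))*(-2 + (10 - 1*(-1)))/10)*(-131) = -224 + (11*(10 + 1)*(-2 + (10 + 1))/10)*(-131) = -224 + ((11/10)*11*(-2 + 11))*(-131) = -224 + ((11/10)*11*9)*(-131) = -224 + (1089/10)*(-131) = -224 - 142659/10 = -144899/10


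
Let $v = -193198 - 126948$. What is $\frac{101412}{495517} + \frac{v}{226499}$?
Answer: $- \frac{135668068894}{112234104983} \approx -1.2088$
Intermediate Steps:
$v = -320146$ ($v = -193198 - 126948 = -320146$)
$\frac{101412}{495517} + \frac{v}{226499} = \frac{101412}{495517} - \frac{320146}{226499} = - \frac{135668068894}{112234104983}$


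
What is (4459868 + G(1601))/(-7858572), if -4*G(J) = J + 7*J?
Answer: -2228333/3929286 ≈ -0.56711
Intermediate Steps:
G(J) = -2*J (G(J) = -(J + 7*J)/4 = -2*J)
(4459868 + G(1601))/(-7858572) = (4459868 - 2*1601)/(-7858572) = (4459868 - 3202)*(-1/7858572) = 4456666*(-1/7858572) = -2228333/3929286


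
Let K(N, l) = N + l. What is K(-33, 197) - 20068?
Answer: -19904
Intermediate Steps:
K(-33, 197) - 20068 = (-33 + 197) - 20068 = 164 - 20068 = -19904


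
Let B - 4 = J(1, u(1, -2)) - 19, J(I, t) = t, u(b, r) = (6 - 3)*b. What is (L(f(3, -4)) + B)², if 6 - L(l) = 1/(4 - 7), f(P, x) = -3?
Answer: 289/9 ≈ 32.111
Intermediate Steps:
u(b, r) = 3*b
L(l) = 19/3 (L(l) = 6 - 1/(4 - 7) = 6 - 1/(-3) = 6 - 1*(-⅓) = 6 + ⅓ = 19/3)
B = -12 (B = 4 + (3*1 - 19) = 4 + (3 - 19) = 4 - 16 = -12)
(L(f(3, -4)) + B)² = (19/3 - 12)² = (-17/3)² = 289/9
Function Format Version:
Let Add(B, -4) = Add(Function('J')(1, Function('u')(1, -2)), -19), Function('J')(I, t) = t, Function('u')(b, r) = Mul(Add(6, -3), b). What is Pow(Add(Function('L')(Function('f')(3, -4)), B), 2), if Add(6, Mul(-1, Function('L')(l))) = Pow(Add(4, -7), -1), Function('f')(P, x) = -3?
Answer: Rational(289, 9) ≈ 32.111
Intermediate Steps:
Function('u')(b, r) = Mul(3, b)
Function('L')(l) = Rational(19, 3) (Function('L')(l) = Add(6, Mul(-1, Pow(Add(4, -7), -1))) = Add(6, Mul(-1, Pow(-3, -1))) = Add(6, Mul(-1, Rational(-1, 3))) = Add(6, Rational(1, 3)) = Rational(19, 3))
B = -12 (B = Add(4, Add(Mul(3, 1), -19)) = Add(4, Add(3, -19)) = Add(4, -16) = -12)
Pow(Add(Function('L')(Function('f')(3, -4)), B), 2) = Pow(Add(Rational(19, 3), -12), 2) = Pow(Rational(-17, 3), 2) = Rational(289, 9)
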